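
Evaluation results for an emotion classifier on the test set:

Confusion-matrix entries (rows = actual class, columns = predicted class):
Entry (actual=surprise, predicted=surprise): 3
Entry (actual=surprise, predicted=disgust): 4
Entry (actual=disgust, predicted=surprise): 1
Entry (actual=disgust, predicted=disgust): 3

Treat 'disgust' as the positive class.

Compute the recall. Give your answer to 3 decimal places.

Recall = TP/(TP+FN) = 3/(3+1) = 3/4 = 0.750

0.750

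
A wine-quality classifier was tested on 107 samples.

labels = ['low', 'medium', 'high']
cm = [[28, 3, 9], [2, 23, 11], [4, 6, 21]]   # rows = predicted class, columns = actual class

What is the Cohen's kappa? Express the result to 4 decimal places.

0.5115

Observed agreement pₒ = trace/N = 72/107 = 0.67290
Expected agreement pₑ = Σ (rowᵢ·colᵢ)/N² = (34·40 + 32·36 + 41·31)/107² = 0.33042
κ = (pₒ − pₑ)/(1 − pₑ) = (0.67290 − 0.33042)/(1 − 0.33042) = 0.5115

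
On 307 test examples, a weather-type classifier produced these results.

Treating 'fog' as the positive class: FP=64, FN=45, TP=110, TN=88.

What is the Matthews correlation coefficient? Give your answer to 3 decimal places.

0.291

MCC = (TP·TN − FP·FN) / √((TP+FP)(TP+FN)(TN+FP)(TN+FN))
Numerator = 110·88 − 64·45 = 6800
Denominator = √(174·155·152·133) = √545225520 = 23350.0647
MCC = 6800 / 23350.0647 = 0.291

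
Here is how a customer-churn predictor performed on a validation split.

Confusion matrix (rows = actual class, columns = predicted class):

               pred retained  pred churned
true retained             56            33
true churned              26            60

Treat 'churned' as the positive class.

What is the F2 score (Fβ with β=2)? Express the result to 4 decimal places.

0.6865

Fβ = (1+β²)·TP / ((1+β²)·TP + β²·FN + FP), with β²=4
= 5·60 / (5·60 + 4·26 + 33) = 0.6865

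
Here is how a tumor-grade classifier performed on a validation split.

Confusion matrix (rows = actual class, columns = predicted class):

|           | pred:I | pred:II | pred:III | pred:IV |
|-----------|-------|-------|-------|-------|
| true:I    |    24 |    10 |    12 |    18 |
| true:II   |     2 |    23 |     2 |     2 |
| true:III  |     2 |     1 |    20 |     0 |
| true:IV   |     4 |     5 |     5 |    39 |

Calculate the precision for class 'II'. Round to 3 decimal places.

0.590

Treat 'II' as positive and all other classes as negative.
precision = TP/(TP+FP).
II: TP=23, FP=10+1+5=16 → 23/39 = 0.5897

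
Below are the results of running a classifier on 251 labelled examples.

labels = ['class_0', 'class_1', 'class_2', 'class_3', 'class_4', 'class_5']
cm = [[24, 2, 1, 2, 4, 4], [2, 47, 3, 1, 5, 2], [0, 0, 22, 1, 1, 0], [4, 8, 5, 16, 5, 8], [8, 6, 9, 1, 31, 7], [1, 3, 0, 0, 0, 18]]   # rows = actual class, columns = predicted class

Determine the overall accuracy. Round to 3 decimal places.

Accuracy = trace / total = (24+47+22+16+31+18=158) / 251 = 158/251 = 0.629

0.629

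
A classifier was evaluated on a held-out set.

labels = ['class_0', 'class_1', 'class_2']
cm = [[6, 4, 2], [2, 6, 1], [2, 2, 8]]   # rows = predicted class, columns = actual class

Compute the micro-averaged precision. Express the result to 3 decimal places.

Micro-averaging pools counts across classes: ΣTP=20, ΣFP=13, ΣFN=13.
Micro-precision = TP/(TP+FP) on pooled counts = 0.606 (equals overall accuracy in single-label multiclass).

0.606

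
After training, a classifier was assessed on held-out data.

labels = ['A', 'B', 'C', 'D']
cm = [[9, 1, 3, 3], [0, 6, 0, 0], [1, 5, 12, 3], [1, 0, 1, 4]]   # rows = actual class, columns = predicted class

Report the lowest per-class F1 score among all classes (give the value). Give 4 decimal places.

0.5000

Per-class F1 score (2·TP/(2·TP+FP+FN)):
  A: TP=9, FP=0+1+1=2, FN=1+3+3=7 → 18/27 = 0.66667
  B: TP=6, FP=1+5+0=6, FN=0+0+0=0 → 12/18 = 0.66667
  C: TP=12, FP=3+0+1=4, FN=1+5+3=9 → 24/37 = 0.64865
  D: TP=4, FP=3+0+3=6, FN=1+0+1=2 → 8/16 = 0.50000
Lowest is class 'D' with F1 score = 0.5000.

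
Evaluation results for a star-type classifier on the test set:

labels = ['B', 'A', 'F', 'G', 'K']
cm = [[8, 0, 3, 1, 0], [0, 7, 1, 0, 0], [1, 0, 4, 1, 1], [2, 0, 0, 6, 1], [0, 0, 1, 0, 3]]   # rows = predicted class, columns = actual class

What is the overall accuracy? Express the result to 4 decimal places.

Accuracy = trace / total = (8+7+4+6+3=28) / 40 = 28/40 = 0.7000

0.7000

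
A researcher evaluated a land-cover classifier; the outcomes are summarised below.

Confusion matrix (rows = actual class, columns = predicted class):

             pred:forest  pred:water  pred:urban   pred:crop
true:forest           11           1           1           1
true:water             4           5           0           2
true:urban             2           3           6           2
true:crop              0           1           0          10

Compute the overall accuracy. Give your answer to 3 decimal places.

Accuracy = trace / total = (11+5+6+10=32) / 49 = 32/49 = 0.653

0.653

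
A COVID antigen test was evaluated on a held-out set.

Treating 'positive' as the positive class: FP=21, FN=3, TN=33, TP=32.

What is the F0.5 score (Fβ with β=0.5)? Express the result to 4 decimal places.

Fβ = (1+β²)·TP / ((1+β²)·TP + β²·FN + FP), with β²=1/4
= 1.25·32 / (1.25·32 + 0.25·3 + 21) = 0.6478

0.6478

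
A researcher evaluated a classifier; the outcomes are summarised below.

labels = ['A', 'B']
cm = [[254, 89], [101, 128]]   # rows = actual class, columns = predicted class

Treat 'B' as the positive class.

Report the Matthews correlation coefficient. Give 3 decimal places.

MCC = (TP·TN − FP·FN) / √((TP+FP)(TP+FN)(TN+FP)(TN+FN))
Numerator = 128·254 − 89·101 = 23523
Denominator = √(217·229·343·355) = √6050868145 = 77787.3264
MCC = 23523 / 77787.3264 = 0.302

0.302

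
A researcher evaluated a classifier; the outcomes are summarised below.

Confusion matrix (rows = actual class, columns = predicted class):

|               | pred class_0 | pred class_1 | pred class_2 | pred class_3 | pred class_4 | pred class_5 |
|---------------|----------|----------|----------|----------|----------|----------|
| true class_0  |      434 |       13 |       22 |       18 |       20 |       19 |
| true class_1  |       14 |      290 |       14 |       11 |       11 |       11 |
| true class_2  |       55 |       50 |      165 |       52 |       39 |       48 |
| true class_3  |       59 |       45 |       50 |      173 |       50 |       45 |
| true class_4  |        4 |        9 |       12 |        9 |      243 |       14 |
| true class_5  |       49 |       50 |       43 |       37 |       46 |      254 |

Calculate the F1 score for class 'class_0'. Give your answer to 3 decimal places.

0.761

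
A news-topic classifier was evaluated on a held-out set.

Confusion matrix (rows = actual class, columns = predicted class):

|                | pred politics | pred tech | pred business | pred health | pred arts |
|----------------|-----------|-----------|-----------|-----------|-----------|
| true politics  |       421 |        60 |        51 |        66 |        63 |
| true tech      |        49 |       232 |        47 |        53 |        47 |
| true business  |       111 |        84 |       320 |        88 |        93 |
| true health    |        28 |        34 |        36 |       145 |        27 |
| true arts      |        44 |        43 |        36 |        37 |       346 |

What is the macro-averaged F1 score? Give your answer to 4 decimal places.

0.5573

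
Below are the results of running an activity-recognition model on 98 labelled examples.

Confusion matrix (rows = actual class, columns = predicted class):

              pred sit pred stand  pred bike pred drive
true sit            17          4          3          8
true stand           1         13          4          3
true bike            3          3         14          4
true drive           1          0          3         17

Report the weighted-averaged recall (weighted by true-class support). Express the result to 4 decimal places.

Per-class recall (TP/(TP+FN)):
  sit: TP=17, FN=4+3+8=15 → 17/32 = 0.53125
  stand: TP=13, FN=1+4+3=8 → 13/21 = 0.61905
  bike: TP=14, FN=3+3+4=10 → 14/24 = 0.58333
  drive: TP=17, FN=1+0+3=4 → 17/21 = 0.80952
Weighted-recall = Σ (supportᵢ/N)·recallᵢ with N=98: (32/98)·0.53125 + (21/98)·0.61905 + (24/98)·0.58333 + (21/98)·0.80952 = 0.6224

0.6224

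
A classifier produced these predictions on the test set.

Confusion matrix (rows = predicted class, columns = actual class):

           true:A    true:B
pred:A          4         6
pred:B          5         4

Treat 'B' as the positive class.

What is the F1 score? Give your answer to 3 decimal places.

0.421

Precision = TP/(TP+FP) = 4/9 = 0.4444
Recall = TP/(TP+FN) = 4/10 = 0.4000
F1 = 2·TP/(2·TP+FP+FN) = 8/19 = 0.421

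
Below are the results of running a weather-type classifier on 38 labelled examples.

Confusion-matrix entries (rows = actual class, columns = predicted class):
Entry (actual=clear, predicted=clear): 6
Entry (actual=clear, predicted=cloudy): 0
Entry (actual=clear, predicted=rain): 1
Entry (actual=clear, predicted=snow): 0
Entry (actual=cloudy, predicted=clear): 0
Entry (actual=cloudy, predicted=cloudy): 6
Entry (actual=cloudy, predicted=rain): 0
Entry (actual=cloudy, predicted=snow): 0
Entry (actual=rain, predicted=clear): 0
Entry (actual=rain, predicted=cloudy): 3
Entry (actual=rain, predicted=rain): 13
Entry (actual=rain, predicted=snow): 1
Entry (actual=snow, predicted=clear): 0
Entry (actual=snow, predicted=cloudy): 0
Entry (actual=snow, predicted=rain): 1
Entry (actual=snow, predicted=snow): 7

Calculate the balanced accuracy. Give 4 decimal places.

Balanced accuracy = mean of per-class recall.
  clear: recall = 6/7 = 0.85714
  cloudy: recall = 6/6 = 1.00000
  rain: recall = 13/17 = 0.76471
  snow: recall = 7/8 = 0.87500
Mean = (0.85714 + 1.00000 + 0.76471 + 0.87500) / 4 = 0.8742

0.8742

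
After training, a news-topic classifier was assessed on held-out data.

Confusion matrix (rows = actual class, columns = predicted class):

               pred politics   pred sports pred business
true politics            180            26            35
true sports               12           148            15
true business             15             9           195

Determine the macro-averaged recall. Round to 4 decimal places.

0.8277

Per-class recall (TP/(TP+FN)):
  politics: TP=180, FN=26+35=61 → 180/241 = 0.74689
  sports: TP=148, FN=12+15=27 → 148/175 = 0.84571
  business: TP=195, FN=15+9=24 → 195/219 = 0.89041
Macro-recall = mean = (0.74689 + 0.84571 + 0.89041) / 3 = 0.8277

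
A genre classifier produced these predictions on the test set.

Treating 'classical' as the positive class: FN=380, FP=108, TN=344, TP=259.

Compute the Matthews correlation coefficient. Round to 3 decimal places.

MCC = (TP·TN − FP·FN) / √((TP+FP)(TP+FN)(TN+FP)(TN+FN))
Numerator = 259·344 − 108·380 = 48056
Denominator = √(367·639·452·724) = √76743910224 = 277026.9125
MCC = 48056 / 277026.9125 = 0.173

0.173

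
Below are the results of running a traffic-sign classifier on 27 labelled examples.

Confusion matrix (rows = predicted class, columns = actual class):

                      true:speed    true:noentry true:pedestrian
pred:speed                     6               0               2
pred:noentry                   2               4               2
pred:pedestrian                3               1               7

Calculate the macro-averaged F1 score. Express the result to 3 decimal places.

0.628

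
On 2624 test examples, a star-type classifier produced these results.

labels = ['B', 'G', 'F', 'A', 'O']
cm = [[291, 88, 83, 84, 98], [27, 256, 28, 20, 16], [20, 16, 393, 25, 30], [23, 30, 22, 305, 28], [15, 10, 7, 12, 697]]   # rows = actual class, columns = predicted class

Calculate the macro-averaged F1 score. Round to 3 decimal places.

Per-class F1 score (2·TP/(2·TP+FP+FN)):
  B: TP=291, FP=27+20+23+15=85, FN=88+83+84+98=353 → 582/1020 = 0.5706
  G: TP=256, FP=88+16+30+10=144, FN=27+28+20+16=91 → 512/747 = 0.6854
  F: TP=393, FP=83+28+22+7=140, FN=20+16+25+30=91 → 786/1017 = 0.7729
  A: TP=305, FP=84+20+25+12=141, FN=23+30+22+28=103 → 610/854 = 0.7143
  O: TP=697, FP=98+16+30+28=172, FN=15+10+7+12=44 → 1394/1610 = 0.8658
Macro-F1 score = mean = (0.5706 + 0.6854 + 0.7729 + 0.7143 + 0.8658) / 5 = 0.722

0.722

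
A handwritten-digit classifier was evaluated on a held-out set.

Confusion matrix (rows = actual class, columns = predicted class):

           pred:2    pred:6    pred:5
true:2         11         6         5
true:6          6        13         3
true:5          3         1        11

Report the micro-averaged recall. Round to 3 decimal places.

Micro-averaging pools counts across classes: ΣTP=35, ΣFP=24, ΣFN=24.
Micro-recall = TP/(TP+FN) on pooled counts = 0.593 (equals overall accuracy in single-label multiclass).

0.593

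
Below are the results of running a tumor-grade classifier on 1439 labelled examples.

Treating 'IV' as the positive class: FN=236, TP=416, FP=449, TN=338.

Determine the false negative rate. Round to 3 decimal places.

0.362

FNR = FN/(FN+TP) = 236/(236+416) = 0.362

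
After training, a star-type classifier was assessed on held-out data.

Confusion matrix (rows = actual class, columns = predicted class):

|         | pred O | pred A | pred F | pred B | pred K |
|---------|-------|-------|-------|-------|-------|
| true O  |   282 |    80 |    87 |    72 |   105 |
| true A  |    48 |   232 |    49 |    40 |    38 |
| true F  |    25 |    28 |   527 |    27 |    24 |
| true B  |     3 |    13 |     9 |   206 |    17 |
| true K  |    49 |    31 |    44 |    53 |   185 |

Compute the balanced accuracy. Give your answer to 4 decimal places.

Balanced accuracy = mean of per-class recall.
  O: recall = 282/626 = 0.45048
  A: recall = 232/407 = 0.57002
  F: recall = 527/631 = 0.83518
  B: recall = 206/248 = 0.83065
  K: recall = 185/362 = 0.51105
Mean = (0.45048 + 0.57002 + 0.83518 + 0.83065 + 0.51105) / 5 = 0.6395

0.6395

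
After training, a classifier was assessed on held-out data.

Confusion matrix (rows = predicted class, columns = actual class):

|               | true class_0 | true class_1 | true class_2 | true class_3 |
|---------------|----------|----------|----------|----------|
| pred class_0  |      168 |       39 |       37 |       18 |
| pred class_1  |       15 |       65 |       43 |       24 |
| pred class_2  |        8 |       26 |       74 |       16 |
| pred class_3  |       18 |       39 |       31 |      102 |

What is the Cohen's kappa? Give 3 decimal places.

0.418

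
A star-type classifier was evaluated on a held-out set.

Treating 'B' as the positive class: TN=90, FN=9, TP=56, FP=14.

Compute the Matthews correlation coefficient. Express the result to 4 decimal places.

MCC = (TP·TN − FP·FN) / √((TP+FP)(TP+FN)(TN+FP)(TN+FN))
Numerator = 56·90 − 14·9 = 4914
Denominator = √(70·65·104·99) = √46846800 = 6844.4722
MCC = 4914 / 6844.4722 = 0.7180

0.7180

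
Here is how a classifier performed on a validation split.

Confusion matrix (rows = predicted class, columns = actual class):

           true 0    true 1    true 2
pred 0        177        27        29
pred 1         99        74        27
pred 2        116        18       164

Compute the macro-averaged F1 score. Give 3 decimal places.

0.555

Per-class F1 score (2·TP/(2·TP+FP+FN)):
  0: TP=177, FP=27+29=56, FN=99+116=215 → 354/625 = 0.5664
  1: TP=74, FP=99+27=126, FN=27+18=45 → 148/319 = 0.4639
  2: TP=164, FP=116+18=134, FN=29+27=56 → 328/518 = 0.6332
Macro-F1 score = mean = (0.5664 + 0.4639 + 0.6332) / 3 = 0.555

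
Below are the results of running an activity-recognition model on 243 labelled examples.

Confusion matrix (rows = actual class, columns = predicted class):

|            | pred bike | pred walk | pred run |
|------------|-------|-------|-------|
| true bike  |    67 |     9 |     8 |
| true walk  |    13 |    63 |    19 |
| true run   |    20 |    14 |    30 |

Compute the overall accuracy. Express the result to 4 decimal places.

Accuracy = trace / total = (67+63+30=160) / 243 = 160/243 = 0.6584

0.6584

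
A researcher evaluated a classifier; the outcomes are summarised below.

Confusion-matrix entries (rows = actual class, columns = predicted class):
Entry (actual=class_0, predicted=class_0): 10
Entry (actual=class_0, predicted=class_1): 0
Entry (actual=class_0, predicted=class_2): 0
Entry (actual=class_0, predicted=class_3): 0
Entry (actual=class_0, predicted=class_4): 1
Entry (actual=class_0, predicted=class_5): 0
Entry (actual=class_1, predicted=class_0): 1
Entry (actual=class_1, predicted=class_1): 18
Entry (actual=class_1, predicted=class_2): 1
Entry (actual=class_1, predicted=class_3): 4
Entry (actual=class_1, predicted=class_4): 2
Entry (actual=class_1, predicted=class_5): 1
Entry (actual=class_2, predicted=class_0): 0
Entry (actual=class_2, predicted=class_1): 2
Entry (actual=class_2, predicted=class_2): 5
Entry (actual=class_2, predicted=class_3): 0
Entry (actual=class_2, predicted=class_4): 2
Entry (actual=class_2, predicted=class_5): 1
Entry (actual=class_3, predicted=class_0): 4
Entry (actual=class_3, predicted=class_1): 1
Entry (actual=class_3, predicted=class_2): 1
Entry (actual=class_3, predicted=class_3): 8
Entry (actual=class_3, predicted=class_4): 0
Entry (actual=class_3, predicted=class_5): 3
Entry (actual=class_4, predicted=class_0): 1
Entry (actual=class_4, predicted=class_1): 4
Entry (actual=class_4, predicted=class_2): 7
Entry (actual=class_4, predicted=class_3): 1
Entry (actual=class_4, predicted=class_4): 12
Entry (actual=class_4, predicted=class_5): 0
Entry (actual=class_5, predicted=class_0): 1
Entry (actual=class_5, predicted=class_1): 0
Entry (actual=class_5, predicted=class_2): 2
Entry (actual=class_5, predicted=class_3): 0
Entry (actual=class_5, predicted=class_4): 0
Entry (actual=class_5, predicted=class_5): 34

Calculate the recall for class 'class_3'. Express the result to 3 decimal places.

Treat 'class_3' as positive and all other classes as negative.
recall = TP/(TP+FN).
class_3: TP=8, FN=4+1+1+0+3=9 → 8/17 = 0.4706

0.471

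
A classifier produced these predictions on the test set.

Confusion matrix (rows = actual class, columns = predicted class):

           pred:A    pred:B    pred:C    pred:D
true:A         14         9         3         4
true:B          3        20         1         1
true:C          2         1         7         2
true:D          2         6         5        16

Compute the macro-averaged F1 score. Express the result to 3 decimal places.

Per-class F1 score (2·TP/(2·TP+FP+FN)):
  A: TP=14, FP=3+2+2=7, FN=9+3+4=16 → 28/51 = 0.5490
  B: TP=20, FP=9+1+6=16, FN=3+1+1=5 → 40/61 = 0.6557
  C: TP=7, FP=3+1+5=9, FN=2+1+2=5 → 14/28 = 0.5000
  D: TP=16, FP=4+1+2=7, FN=2+6+5=13 → 32/52 = 0.6154
Macro-F1 score = mean = (0.5490 + 0.6557 + 0.5000 + 0.6154) / 4 = 0.580

0.580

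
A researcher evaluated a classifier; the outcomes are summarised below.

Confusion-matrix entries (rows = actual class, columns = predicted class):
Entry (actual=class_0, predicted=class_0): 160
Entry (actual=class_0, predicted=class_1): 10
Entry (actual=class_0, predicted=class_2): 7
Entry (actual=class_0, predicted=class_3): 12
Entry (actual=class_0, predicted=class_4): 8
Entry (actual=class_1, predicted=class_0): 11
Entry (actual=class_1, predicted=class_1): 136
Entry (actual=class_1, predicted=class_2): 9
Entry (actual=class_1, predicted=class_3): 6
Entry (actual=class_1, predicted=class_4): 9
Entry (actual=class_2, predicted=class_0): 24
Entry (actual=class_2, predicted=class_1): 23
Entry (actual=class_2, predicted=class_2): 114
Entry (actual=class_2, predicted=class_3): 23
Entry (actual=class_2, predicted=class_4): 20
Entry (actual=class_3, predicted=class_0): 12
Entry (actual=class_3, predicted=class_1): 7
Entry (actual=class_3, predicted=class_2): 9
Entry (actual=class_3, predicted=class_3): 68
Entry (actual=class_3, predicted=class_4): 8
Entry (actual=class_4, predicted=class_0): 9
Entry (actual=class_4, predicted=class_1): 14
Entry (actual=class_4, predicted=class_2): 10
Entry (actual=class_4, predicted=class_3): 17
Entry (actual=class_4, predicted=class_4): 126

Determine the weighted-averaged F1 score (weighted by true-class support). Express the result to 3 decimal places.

0.707

Per-class F1 score (2·TP/(2·TP+FP+FN)):
  class_0: TP=160, FP=11+24+12+9=56, FN=10+7+12+8=37 → 320/413 = 0.7748
  class_1: TP=136, FP=10+23+7+14=54, FN=11+9+6+9=35 → 272/361 = 0.7535
  class_2: TP=114, FP=7+9+9+10=35, FN=24+23+23+20=90 → 228/353 = 0.6459
  class_3: TP=68, FP=12+6+23+17=58, FN=12+7+9+8=36 → 136/230 = 0.5913
  class_4: TP=126, FP=8+9+20+8=45, FN=9+14+10+17=50 → 252/347 = 0.7262
Weighted-F1 score = Σ (supportᵢ/N)·F1 scoreᵢ with N=852: (197/852)·0.7748 + (171/852)·0.7535 + (204/852)·0.6459 + (104/852)·0.5913 + (176/852)·0.7262 = 0.707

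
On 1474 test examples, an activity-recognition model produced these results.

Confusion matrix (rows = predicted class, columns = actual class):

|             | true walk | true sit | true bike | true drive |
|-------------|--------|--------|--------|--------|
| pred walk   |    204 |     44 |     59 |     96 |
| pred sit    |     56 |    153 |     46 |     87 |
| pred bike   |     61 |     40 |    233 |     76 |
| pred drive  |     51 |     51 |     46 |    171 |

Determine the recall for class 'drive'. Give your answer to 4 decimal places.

0.3977

Treat 'drive' as positive and all other classes as negative.
recall = TP/(TP+FN).
drive: TP=171, FN=96+87+76=259 → 171/430 = 0.39767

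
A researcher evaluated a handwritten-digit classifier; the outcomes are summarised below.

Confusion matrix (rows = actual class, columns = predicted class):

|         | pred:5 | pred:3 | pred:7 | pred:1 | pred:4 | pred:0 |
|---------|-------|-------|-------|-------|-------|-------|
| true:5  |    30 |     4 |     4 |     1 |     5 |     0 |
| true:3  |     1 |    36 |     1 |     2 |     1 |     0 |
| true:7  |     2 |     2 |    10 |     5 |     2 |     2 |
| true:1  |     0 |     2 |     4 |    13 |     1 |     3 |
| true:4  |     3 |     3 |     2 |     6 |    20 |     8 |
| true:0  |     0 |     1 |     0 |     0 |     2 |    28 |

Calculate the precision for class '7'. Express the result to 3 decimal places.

0.476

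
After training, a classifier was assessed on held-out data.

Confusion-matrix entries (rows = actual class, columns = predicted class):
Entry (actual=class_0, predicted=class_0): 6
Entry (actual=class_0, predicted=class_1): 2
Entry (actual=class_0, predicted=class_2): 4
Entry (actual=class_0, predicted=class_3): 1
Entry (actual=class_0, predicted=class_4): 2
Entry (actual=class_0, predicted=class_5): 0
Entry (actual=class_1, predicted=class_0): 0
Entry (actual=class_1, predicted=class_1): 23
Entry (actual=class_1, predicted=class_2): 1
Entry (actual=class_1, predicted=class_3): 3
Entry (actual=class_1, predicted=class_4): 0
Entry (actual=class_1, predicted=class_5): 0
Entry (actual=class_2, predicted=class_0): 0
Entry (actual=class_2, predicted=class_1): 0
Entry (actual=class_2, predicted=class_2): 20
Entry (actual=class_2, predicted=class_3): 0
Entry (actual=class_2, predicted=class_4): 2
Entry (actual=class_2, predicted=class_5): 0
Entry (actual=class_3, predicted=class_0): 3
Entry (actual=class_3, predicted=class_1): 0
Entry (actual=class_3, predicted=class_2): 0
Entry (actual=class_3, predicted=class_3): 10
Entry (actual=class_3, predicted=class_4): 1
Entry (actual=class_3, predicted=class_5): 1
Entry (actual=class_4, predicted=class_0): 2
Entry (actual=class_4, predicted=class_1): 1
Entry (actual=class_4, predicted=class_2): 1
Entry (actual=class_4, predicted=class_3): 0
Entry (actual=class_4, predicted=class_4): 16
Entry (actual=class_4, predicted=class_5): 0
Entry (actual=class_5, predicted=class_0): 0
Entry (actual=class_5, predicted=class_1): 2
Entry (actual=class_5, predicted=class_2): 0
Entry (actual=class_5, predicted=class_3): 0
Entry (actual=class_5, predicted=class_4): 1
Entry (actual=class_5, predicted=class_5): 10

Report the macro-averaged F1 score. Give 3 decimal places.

0.736

Per-class F1 score (2·TP/(2·TP+FP+FN)):
  class_0: TP=6, FP=0+0+3+2+0=5, FN=2+4+1+2+0=9 → 12/26 = 0.4615
  class_1: TP=23, FP=2+0+0+1+2=5, FN=0+1+3+0+0=4 → 46/55 = 0.8364
  class_2: TP=20, FP=4+1+0+1+0=6, FN=0+0+0+2+0=2 → 40/48 = 0.8333
  class_3: TP=10, FP=1+3+0+0+0=4, FN=3+0+0+1+1=5 → 20/29 = 0.6897
  class_4: TP=16, FP=2+0+2+1+1=6, FN=2+1+1+0+0=4 → 32/42 = 0.7619
  class_5: TP=10, FP=0+0+0+1+0=1, FN=0+2+0+0+1=3 → 20/24 = 0.8333
Macro-F1 score = mean = (0.4615 + 0.8364 + 0.8333 + 0.6897 + 0.7619 + 0.8333) / 6 = 0.736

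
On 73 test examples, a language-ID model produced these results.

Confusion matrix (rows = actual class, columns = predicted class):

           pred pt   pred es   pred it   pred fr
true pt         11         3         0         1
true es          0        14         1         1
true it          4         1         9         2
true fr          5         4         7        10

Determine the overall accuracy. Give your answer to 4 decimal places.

Accuracy = trace / total = (11+14+9+10=44) / 73 = 44/73 = 0.6027

0.6027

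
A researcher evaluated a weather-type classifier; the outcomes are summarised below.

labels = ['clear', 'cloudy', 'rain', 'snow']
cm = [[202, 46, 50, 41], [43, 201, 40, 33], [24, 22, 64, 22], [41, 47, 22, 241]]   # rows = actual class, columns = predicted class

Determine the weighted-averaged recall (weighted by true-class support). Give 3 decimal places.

0.622

Per-class recall (TP/(TP+FN)):
  clear: TP=202, FN=46+50+41=137 → 202/339 = 0.5959
  cloudy: TP=201, FN=43+40+33=116 → 201/317 = 0.6341
  rain: TP=64, FN=24+22+22=68 → 64/132 = 0.4848
  snow: TP=241, FN=41+47+22=110 → 241/351 = 0.6866
Weighted-recall = Σ (supportᵢ/N)·recallᵢ with N=1139: (339/1139)·0.5959 + (317/1139)·0.6341 + (132/1139)·0.4848 + (351/1139)·0.6866 = 0.622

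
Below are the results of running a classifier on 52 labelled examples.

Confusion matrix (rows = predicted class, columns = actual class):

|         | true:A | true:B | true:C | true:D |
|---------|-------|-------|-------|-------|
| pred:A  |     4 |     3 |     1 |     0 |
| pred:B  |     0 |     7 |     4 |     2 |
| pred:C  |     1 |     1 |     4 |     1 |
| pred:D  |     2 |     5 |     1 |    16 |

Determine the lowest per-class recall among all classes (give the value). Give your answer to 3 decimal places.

Per-class recall (TP/(TP+FN)):
  A: TP=4, FN=0+1+2=3 → 4/7 = 0.5714
  B: TP=7, FN=3+1+5=9 → 7/16 = 0.4375
  C: TP=4, FN=1+4+1=6 → 4/10 = 0.4000
  D: TP=16, FN=0+2+1=3 → 16/19 = 0.8421
Lowest is class 'C' with recall = 0.400.

0.400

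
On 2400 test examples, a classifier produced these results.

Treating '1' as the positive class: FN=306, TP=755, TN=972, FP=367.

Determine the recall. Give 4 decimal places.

0.7116

Recall = TP/(TP+FN) = 755/(755+306) = 755/1061 = 0.7116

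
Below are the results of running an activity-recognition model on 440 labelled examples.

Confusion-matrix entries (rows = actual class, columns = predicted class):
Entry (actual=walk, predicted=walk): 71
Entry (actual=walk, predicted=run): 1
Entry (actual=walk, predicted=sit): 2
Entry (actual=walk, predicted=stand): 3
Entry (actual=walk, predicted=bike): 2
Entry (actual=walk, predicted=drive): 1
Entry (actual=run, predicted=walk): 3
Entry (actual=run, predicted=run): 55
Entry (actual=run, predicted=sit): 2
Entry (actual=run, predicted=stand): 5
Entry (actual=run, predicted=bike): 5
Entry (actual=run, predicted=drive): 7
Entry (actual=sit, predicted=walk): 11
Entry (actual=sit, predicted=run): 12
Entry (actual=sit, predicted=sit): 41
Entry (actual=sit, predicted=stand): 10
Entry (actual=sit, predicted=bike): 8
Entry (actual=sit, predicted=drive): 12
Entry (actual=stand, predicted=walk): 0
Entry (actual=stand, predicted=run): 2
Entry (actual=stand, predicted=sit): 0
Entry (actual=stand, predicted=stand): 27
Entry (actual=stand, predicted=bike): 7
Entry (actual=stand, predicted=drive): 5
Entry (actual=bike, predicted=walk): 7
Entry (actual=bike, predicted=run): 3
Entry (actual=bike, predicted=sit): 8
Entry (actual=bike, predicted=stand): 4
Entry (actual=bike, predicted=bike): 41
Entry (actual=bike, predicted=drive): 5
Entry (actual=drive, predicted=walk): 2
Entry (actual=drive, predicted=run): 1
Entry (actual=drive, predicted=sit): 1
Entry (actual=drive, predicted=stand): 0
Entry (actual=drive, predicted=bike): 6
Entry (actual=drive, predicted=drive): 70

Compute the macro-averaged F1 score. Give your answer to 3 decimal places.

0.679

Per-class F1 score (2·TP/(2·TP+FP+FN)):
  walk: TP=71, FP=3+11+0+7+2=23, FN=1+2+3+2+1=9 → 142/174 = 0.8161
  run: TP=55, FP=1+12+2+3+1=19, FN=3+2+5+5+7=22 → 110/151 = 0.7285
  sit: TP=41, FP=2+2+0+8+1=13, FN=11+12+10+8+12=53 → 82/148 = 0.5541
  stand: TP=27, FP=3+5+10+4+0=22, FN=0+2+0+7+5=14 → 54/90 = 0.6000
  bike: TP=41, FP=2+5+8+7+6=28, FN=7+3+8+4+5=27 → 82/137 = 0.5985
  drive: TP=70, FP=1+7+12+5+5=30, FN=2+1+1+0+6=10 → 140/180 = 0.7778
Macro-F1 score = mean = (0.8161 + 0.7285 + 0.5541 + 0.6000 + 0.5985 + 0.7778) / 6 = 0.679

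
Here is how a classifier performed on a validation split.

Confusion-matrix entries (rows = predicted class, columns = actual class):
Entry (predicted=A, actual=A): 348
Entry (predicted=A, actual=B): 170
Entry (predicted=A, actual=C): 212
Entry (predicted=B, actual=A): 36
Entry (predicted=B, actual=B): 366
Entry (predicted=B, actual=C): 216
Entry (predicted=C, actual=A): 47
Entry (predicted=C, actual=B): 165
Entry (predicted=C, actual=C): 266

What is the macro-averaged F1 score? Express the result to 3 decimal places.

Per-class F1 score (2·TP/(2·TP+FP+FN)):
  A: TP=348, FP=170+212=382, FN=36+47=83 → 696/1161 = 0.5995
  B: TP=366, FP=36+216=252, FN=170+165=335 → 732/1319 = 0.5550
  C: TP=266, FP=47+165=212, FN=212+216=428 → 532/1172 = 0.4539
Macro-F1 score = mean = (0.5995 + 0.5550 + 0.4539) / 3 = 0.536

0.536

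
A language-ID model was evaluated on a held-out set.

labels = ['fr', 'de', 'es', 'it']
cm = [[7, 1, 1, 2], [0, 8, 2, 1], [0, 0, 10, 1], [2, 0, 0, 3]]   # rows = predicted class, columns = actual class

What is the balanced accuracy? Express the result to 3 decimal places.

0.716

Balanced accuracy = mean of per-class recall.
  fr: recall = 7/9 = 0.7778
  de: recall = 8/9 = 0.8889
  es: recall = 10/13 = 0.7692
  it: recall = 3/7 = 0.4286
Mean = (0.7778 + 0.8889 + 0.7692 + 0.4286) / 4 = 0.716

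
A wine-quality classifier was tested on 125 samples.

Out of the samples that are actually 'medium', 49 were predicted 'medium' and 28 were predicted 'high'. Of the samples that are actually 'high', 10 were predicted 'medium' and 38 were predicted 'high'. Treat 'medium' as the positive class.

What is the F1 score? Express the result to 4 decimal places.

0.7206

Precision = TP/(TP+FP) = 49/59 = 0.8305
Recall = TP/(TP+FN) = 49/77 = 0.6364
F1 = 2·TP/(2·TP+FP+FN) = 98/136 = 0.7206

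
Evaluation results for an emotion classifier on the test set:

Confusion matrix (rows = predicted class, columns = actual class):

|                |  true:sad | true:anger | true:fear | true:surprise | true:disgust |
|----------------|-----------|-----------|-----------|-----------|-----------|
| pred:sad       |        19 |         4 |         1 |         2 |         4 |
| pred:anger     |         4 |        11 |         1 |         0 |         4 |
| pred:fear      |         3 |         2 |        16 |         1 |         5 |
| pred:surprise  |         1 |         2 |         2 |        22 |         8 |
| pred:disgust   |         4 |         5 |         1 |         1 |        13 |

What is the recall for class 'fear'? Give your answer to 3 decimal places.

0.762

One-vs-rest for 'fear': TP = diagonal; FP = other classes predicted 'fear'; FN = 'fear' predicted as other.
recall = TP/(TP+FN).
fear: TP=16, FN=1+1+2+1=5 → 16/21 = 0.7619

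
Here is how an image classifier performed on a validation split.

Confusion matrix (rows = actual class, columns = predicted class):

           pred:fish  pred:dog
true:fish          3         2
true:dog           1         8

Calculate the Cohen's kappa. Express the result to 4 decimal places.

Observed agreement pₒ = trace/N = 11/14 = 0.78571
Expected agreement pₑ = Σ (rowᵢ·colᵢ)/N² = (5·4 + 9·10)/14² = 0.56122
κ = (pₒ − pₑ)/(1 − pₑ) = (0.78571 − 0.56122)/(1 − 0.56122) = 0.5116

0.5116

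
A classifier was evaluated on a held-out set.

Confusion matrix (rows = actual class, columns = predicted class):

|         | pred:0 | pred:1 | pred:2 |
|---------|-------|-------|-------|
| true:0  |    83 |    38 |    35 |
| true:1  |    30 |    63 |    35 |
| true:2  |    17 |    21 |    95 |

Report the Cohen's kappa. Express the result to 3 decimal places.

0.368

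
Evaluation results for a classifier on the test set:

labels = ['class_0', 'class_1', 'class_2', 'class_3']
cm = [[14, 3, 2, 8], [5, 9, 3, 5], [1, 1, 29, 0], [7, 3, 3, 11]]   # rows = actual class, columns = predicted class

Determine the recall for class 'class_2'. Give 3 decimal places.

Take TP from the diagonal, FP from the rest of the 'class_2' prediction marginal, FN from the rest of the 'class_2' actual marginal.
recall = TP/(TP+FN).
class_2: TP=29, FN=1+1+0=2 → 29/31 = 0.9355

0.935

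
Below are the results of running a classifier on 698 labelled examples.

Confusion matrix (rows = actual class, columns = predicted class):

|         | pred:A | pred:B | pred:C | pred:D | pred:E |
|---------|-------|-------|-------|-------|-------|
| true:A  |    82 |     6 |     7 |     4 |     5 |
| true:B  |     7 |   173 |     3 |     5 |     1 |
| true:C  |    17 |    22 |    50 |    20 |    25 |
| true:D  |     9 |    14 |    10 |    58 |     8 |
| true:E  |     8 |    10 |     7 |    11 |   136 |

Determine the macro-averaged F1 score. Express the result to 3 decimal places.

Per-class F1 score (2·TP/(2·TP+FP+FN)):
  A: TP=82, FP=7+17+9+8=41, FN=6+7+4+5=22 → 164/227 = 0.7225
  B: TP=173, FP=6+22+14+10=52, FN=7+3+5+1=16 → 346/414 = 0.8357
  C: TP=50, FP=7+3+10+7=27, FN=17+22+20+25=84 → 100/211 = 0.4739
  D: TP=58, FP=4+5+20+11=40, FN=9+14+10+8=41 → 116/197 = 0.5888
  E: TP=136, FP=5+1+25+8=39, FN=8+10+7+11=36 → 272/347 = 0.7839
Macro-F1 score = mean = (0.7225 + 0.8357 + 0.4739 + 0.5888 + 0.7839) / 5 = 0.681

0.681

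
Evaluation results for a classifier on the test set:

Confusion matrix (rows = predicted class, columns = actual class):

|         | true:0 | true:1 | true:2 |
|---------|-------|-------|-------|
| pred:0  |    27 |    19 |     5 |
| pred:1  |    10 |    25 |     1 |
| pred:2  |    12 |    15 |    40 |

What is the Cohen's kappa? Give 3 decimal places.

Observed agreement pₒ = trace/N = 92/154 = 0.5974
Expected agreement pₑ = Σ (rowᵢ·colᵢ)/N² = (49·51 + 59·36 + 46·67)/154² = 0.3249
κ = (pₒ − pₑ)/(1 − pₑ) = (0.5974 − 0.3249)/(1 − 0.3249) = 0.404

0.404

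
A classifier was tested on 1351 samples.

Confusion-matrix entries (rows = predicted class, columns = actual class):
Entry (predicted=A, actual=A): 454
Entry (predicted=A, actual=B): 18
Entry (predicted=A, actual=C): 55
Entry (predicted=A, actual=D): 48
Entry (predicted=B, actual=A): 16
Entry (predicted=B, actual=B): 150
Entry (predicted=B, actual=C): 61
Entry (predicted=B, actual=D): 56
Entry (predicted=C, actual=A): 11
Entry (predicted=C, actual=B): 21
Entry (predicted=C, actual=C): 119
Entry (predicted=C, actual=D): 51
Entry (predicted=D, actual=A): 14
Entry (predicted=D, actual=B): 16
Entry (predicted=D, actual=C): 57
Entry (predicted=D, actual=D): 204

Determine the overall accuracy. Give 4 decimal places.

Accuracy = trace / total = (454+150+119+204=927) / 1351 = 927/1351 = 0.6862

0.6862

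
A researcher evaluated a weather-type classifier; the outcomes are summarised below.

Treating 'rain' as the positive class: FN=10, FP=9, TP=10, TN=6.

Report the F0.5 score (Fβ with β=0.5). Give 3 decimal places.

0.521

Fβ = (1+β²)·TP / ((1+β²)·TP + β²·FN + FP), with β²=1/4
= 1.25·10 / (1.25·10 + 0.25·10 + 9) = 0.521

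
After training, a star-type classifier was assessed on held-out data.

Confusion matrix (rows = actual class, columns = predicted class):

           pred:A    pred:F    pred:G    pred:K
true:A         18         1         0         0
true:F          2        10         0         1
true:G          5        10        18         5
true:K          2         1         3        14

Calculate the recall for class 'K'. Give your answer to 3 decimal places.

Treat 'K' as positive and all other classes as negative.
recall = TP/(TP+FN).
K: TP=14, FN=2+1+3=6 → 14/20 = 0.7000

0.700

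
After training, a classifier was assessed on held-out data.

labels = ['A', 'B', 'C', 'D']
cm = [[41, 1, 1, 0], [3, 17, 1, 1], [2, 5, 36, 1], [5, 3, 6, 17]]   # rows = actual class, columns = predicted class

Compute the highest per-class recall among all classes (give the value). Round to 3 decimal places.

0.953

Per-class recall (TP/(TP+FN)):
  A: TP=41, FN=1+1+0=2 → 41/43 = 0.9535
  B: TP=17, FN=3+1+1=5 → 17/22 = 0.7727
  C: TP=36, FN=2+5+1=8 → 36/44 = 0.8182
  D: TP=17, FN=5+3+6=14 → 17/31 = 0.5484
Highest is class 'A' with recall = 0.953.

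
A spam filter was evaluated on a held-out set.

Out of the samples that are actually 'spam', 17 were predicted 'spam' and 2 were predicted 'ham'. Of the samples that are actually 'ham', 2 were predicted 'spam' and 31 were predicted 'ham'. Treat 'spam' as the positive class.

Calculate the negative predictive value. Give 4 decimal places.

NPV = TN/(TN+FN) = 31/(31+2) = 0.9394

0.9394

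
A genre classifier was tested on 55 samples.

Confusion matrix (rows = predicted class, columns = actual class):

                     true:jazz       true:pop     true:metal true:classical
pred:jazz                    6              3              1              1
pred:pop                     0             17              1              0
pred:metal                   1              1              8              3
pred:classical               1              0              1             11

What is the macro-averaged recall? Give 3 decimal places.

0.755

Per-class recall (TP/(TP+FN)):
  jazz: TP=6, FN=0+1+1=2 → 6/8 = 0.7500
  pop: TP=17, FN=3+1+0=4 → 17/21 = 0.8095
  metal: TP=8, FN=1+1+1=3 → 8/11 = 0.7273
  classical: TP=11, FN=1+0+3=4 → 11/15 = 0.7333
Macro-recall = mean = (0.7500 + 0.8095 + 0.7273 + 0.7333) / 4 = 0.755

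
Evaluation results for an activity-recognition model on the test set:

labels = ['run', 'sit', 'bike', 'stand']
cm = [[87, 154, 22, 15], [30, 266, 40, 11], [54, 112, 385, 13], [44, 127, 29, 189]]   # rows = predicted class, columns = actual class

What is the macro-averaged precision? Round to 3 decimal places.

0.562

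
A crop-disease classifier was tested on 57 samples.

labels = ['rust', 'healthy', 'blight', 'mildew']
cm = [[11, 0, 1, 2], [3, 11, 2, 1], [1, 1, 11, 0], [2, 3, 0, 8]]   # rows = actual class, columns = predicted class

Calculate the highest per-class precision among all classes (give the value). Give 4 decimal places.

0.7857

Per-class precision (TP/(TP+FP)):
  rust: TP=11, FP=3+1+2=6 → 11/17 = 0.64706
  healthy: TP=11, FP=0+1+3=4 → 11/15 = 0.73333
  blight: TP=11, FP=1+2+0=3 → 11/14 = 0.78571
  mildew: TP=8, FP=2+1+0=3 → 8/11 = 0.72727
Highest is class 'blight' with precision = 0.7857.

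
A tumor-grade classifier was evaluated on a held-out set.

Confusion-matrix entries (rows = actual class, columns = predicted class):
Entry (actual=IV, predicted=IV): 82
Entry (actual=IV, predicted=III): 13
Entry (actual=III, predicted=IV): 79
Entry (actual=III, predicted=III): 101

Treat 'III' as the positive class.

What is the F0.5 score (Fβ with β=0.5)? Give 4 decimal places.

0.7940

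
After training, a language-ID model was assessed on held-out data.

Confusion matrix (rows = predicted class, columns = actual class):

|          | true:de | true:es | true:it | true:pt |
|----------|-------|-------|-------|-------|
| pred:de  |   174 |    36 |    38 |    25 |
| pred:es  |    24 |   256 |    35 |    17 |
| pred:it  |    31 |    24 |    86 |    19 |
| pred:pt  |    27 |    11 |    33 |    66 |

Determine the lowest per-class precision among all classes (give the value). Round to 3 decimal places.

0.482

Per-class precision (TP/(TP+FP)):
  de: TP=174, FP=36+38+25=99 → 174/273 = 0.6374
  es: TP=256, FP=24+35+17=76 → 256/332 = 0.7711
  it: TP=86, FP=31+24+19=74 → 86/160 = 0.5375
  pt: TP=66, FP=27+11+33=71 → 66/137 = 0.4818
Lowest is class 'pt' with precision = 0.482.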